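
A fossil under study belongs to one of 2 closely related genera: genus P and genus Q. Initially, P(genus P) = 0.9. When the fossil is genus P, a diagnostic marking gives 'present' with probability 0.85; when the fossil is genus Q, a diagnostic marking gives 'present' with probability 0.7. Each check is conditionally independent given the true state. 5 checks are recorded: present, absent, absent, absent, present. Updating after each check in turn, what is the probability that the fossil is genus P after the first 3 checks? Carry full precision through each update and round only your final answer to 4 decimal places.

0.7321

After 'present': P(genus P) = 0.85·0.9000 / (0.85·0.9000 + 0.7·0.1000) ≈ 0.9162
After 'absent': P(genus P) = 0.15·0.9162 / (0.15·0.9162 + 0.3·0.0838) ≈ 0.8453
After 'absent': P(genus P) = 0.15·0.8453 / (0.15·0.8453 + 0.3·0.1547) ≈ 0.7321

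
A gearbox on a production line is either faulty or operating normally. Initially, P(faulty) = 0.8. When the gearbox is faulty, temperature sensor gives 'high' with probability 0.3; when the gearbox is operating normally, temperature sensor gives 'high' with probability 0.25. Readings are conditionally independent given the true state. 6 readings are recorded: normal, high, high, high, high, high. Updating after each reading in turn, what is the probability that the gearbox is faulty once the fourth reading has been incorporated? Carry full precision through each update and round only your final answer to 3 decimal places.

0.866

Each posterior becomes the prior for the next update.
After 'normal': P(faulty) = 0.7·0.8000 / (0.7·0.8000 + 0.75·0.2000) ≈ 0.7887
After 'high': P(faulty) = 0.3·0.7887 / (0.3·0.7887 + 0.25·0.2113) ≈ 0.8175
After 'high': P(faulty) = 0.3·0.8175 / (0.3·0.8175 + 0.25·0.1825) ≈ 0.8432
After 'high': P(faulty) = 0.3·0.8432 / (0.3·0.8432 + 0.25·0.1568) ≈ 0.8658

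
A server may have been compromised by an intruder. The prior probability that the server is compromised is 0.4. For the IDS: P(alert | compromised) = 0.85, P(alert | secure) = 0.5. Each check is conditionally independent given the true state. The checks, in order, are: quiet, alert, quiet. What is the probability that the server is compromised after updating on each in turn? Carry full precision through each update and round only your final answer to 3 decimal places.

Each posterior becomes the prior for the next update.
After 'quiet': P(compromised) = 0.15·0.4000 / (0.15·0.4000 + 0.5·0.6000) ≈ 0.1667
After 'alert': P(compromised) = 0.85·0.1667 / (0.85·0.1667 + 0.5·0.8333) ≈ 0.2537
After 'quiet': P(compromised) = 0.15·0.2537 / (0.15·0.2537 + 0.5·0.7463) ≈ 0.0926

0.093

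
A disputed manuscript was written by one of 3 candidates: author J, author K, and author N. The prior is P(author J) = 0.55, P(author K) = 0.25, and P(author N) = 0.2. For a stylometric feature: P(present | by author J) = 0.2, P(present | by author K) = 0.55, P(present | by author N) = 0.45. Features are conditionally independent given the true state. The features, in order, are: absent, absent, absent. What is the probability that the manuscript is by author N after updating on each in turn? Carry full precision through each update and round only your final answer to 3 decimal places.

After 'absent': normaliser = 0.8·0.5500 + 0.45·0.2500 + 0.55·0.2000; P(author J) ≈ 0.6642, P(author K) ≈ 0.1698, P(author N) ≈ 0.1660
After 'absent': normaliser = 0.8·0.6642 + 0.45·0.1698 + 0.55·0.1660; P(author J) ≈ 0.7601, P(author K) ≈ 0.1093, P(author N) ≈ 0.1306
After 'absent': normaliser = 0.8·0.7601 + 0.45·0.1093 + 0.55·0.1306; P(author J) ≈ 0.8340, P(author K) ≈ 0.0675, P(author N) ≈ 0.0985

0.099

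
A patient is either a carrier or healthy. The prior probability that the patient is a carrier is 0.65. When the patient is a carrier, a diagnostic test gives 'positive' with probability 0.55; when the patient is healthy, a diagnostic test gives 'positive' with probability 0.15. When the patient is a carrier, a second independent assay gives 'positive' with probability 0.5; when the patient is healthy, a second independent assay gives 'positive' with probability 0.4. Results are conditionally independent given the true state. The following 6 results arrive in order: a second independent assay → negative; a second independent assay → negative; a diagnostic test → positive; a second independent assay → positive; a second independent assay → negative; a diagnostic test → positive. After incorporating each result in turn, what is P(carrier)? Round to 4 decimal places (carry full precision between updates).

After a second independent assay='negative': P(carrier) = 0.5·0.6500 / (0.5·0.6500 + 0.6·0.3500) ≈ 0.6075
After a second independent assay='negative': P(carrier) = 0.5·0.6075 / (0.5·0.6075 + 0.6·0.3925) ≈ 0.5633
After a diagnostic test='positive': P(carrier) = 0.55·0.5633 / (0.55·0.5633 + 0.15·0.4367) ≈ 0.8254
After a second independent assay='positive': P(carrier) = 0.5·0.8254 / (0.5·0.8254 + 0.4·0.1746) ≈ 0.8553
After a second independent assay='negative': P(carrier) = 0.5·0.8553 / (0.5·0.8553 + 0.6·0.1447) ≈ 0.8312
After a diagnostic test='positive': P(carrier) = 0.55·0.8312 / (0.55·0.8312 + 0.15·0.1688) ≈ 0.9475

0.9475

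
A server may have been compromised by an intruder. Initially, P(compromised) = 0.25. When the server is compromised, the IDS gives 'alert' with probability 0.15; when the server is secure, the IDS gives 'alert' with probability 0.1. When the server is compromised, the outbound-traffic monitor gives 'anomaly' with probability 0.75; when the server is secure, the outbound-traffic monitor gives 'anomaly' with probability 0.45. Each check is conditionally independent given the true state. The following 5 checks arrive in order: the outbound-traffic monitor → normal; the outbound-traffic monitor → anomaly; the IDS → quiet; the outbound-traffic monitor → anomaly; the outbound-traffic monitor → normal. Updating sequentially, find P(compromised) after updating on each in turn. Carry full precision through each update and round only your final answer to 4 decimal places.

0.1530

After the outbound-traffic monitor='normal': P(compromised) = 0.25·0.2500 / (0.25·0.2500 + 0.55·0.7500) ≈ 0.1316
After the outbound-traffic monitor='anomaly': P(compromised) = 0.75·0.1316 / (0.75·0.1316 + 0.45·0.8684) ≈ 0.2016
After the IDS='quiet': P(compromised) = 0.85·0.2016 / (0.85·0.2016 + 0.9·0.7984) ≈ 0.1926
After the outbound-traffic monitor='anomaly': P(compromised) = 0.75·0.1926 / (0.75·0.1926 + 0.45·0.8074) ≈ 0.2844
After the outbound-traffic monitor='normal': P(compromised) = 0.25·0.2844 / (0.25·0.2844 + 0.55·0.7156) ≈ 0.1530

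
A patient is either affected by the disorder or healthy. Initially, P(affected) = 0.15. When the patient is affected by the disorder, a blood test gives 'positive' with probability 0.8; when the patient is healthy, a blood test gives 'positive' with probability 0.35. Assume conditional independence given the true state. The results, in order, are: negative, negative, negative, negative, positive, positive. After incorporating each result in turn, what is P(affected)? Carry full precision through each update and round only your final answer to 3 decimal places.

0.008

Apply Bayes' rule sequentially, carrying P(affected) forward.
After 'negative': P(affected) = 0.2·0.1500 / (0.2·0.1500 + 0.65·0.8500) ≈ 0.0515
After 'negative': P(affected) = 0.2·0.0515 / (0.2·0.0515 + 0.65·0.9485) ≈ 0.0164
After 'negative': P(affected) = 0.2·0.0164 / (0.2·0.0164 + 0.65·0.9836) ≈ 0.0051
After 'negative': P(affected) = 0.2·0.0051 / (0.2·0.0051 + 0.65·0.9949) ≈ 0.0016
After 'positive': P(affected) = 0.8·0.0016 / (0.8·0.0016 + 0.35·0.9984) ≈ 0.0036
After 'positive': P(affected) = 0.8·0.0036 / (0.8·0.0036 + 0.35·0.9964) ≈ 0.0082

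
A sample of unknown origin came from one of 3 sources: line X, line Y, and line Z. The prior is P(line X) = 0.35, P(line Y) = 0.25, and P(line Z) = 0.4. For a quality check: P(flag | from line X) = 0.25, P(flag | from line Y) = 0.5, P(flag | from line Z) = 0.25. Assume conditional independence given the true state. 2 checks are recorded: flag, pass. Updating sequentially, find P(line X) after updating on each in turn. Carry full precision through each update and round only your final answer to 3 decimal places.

0.323

After 'flag': normaliser = 0.25·0.3500 + 0.5·0.2500 + 0.25·0.4000; P(line X) ≈ 0.2800, P(line Y) ≈ 0.4000, P(line Z) ≈ 0.3200
After 'pass': normaliser = 0.75·0.2800 + 0.5·0.4000 + 0.75·0.3200; P(line X) ≈ 0.3231, P(line Y) ≈ 0.3077, P(line Z) ≈ 0.3692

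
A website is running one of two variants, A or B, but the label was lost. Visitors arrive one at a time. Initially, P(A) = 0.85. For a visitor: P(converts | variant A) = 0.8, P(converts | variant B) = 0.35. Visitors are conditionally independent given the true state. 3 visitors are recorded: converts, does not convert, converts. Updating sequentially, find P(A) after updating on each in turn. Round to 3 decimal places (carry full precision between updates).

After 'converts': P(A) = 0.8·0.8500 / (0.8·0.8500 + 0.35·0.1500) ≈ 0.9283
After 'does not convert': P(A) = 0.2·0.9283 / (0.2·0.9283 + 0.65·0.0717) ≈ 0.7994
After 'converts': P(A) = 0.8·0.7994 / (0.8·0.7994 + 0.35·0.2006) ≈ 0.9011

0.901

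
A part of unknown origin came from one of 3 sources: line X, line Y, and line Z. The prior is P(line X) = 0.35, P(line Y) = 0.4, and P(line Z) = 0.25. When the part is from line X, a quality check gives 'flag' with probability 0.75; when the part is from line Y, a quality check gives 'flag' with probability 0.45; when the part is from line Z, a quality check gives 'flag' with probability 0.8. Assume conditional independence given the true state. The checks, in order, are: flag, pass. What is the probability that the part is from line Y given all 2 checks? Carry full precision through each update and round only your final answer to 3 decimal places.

After 'flag': normaliser = 0.75·0.3500 + 0.45·0.4000 + 0.8·0.2500; P(line X) ≈ 0.4086, P(line Y) ≈ 0.2802, P(line Z) ≈ 0.3113
After 'pass': normaliser = 0.25·0.4086 + 0.55·0.2802 + 0.2·0.3113; P(line X) ≈ 0.3207, P(line Y) ≈ 0.4838, P(line Z) ≈ 0.1955

0.484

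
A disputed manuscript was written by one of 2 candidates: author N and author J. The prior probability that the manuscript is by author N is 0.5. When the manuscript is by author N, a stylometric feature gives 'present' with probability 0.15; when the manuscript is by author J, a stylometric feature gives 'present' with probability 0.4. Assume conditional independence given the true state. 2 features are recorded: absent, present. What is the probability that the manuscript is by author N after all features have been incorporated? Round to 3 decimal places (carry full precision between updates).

After 'absent': P(author N) = 0.85·0.5000 / (0.85·0.5000 + 0.6·0.5000) ≈ 0.5862
After 'present': P(author N) = 0.15·0.5862 / (0.15·0.5862 + 0.4·0.4138) ≈ 0.3469

0.347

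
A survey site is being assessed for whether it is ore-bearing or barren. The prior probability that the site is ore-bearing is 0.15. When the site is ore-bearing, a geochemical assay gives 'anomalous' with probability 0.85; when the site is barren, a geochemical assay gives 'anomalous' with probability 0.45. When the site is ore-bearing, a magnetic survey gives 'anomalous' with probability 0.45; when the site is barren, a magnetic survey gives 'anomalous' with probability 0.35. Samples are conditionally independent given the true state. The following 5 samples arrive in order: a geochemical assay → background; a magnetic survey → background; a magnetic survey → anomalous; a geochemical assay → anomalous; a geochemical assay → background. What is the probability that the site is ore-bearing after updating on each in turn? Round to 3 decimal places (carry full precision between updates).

After a geochemical assay='background': P(ore) = 0.15·0.1500 / (0.15·0.1500 + 0.55·0.8500) ≈ 0.0459
After a magnetic survey='background': P(ore) = 0.55·0.0459 / (0.55·0.0459 + 0.65·0.9541) ≈ 0.0391
After a magnetic survey='anomalous': P(ore) = 0.45·0.0391 / (0.45·0.0391 + 0.35·0.9609) ≈ 0.0498
After a geochemical assay='anomalous': P(ore) = 0.85·0.0498 / (0.85·0.0498 + 0.45·0.9502) ≈ 0.0900
After a geochemical assay='background': P(ore) = 0.15·0.0900 / (0.15·0.0900 + 0.55·0.9100) ≈ 0.0263

0.026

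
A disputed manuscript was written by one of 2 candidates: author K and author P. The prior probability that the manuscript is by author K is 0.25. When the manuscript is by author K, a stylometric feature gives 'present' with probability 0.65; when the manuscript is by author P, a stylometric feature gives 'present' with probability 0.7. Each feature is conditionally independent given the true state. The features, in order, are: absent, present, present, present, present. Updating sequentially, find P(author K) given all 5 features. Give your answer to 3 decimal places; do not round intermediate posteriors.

After 'absent': P(author K) = 0.35·0.2500 / (0.35·0.2500 + 0.3·0.7500) ≈ 0.2800
After 'present': P(author K) = 0.65·0.2800 / (0.65·0.2800 + 0.7·0.7200) ≈ 0.2653
After 'present': P(author K) = 0.65·0.2653 / (0.65·0.2653 + 0.7·0.7347) ≈ 0.2511
After 'present': P(author K) = 0.65·0.2511 / (0.65·0.2511 + 0.7·0.7489) ≈ 0.2374
After 'present': P(author K) = 0.65·0.2374 / (0.65·0.2374 + 0.7·0.7626) ≈ 0.2243

0.224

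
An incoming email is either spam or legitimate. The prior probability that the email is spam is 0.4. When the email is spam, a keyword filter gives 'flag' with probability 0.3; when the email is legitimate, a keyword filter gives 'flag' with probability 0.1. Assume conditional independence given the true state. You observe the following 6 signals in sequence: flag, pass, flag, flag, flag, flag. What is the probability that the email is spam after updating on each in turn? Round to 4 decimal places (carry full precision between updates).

After 'flag': P(spam) = 0.3·0.4000 / (0.3·0.4000 + 0.1·0.6000) ≈ 0.6667
After 'pass': P(spam) = 0.7·0.6667 / (0.7·0.6667 + 0.9·0.3333) ≈ 0.6087
After 'flag': P(spam) = 0.3·0.6087 / (0.3·0.6087 + 0.1·0.3913) ≈ 0.8235
After 'flag': P(spam) = 0.3·0.8235 / (0.3·0.8235 + 0.1·0.1765) ≈ 0.9333
After 'flag': P(spam) = 0.3·0.9333 / (0.3·0.9333 + 0.1·0.0667) ≈ 0.9767
After 'flag': P(spam) = 0.3·0.9767 / (0.3·0.9767 + 0.1·0.0233) ≈ 0.9921

0.9921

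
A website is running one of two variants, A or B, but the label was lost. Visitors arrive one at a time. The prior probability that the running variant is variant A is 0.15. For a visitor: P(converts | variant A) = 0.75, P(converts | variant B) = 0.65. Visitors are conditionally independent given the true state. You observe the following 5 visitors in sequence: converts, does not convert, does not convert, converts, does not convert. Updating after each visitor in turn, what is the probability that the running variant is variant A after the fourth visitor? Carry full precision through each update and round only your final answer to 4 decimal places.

After 'converts': P(A) = 0.75·0.1500 / (0.75·0.1500 + 0.65·0.8500) ≈ 0.1692
After 'does not convert': P(A) = 0.25·0.1692 / (0.25·0.1692 + 0.35·0.8308) ≈ 0.1270
After 'does not convert': P(A) = 0.25·0.1270 / (0.25·0.1270 + 0.35·0.8730) ≈ 0.0941
After 'converts': P(A) = 0.75·0.0941 / (0.75·0.0941 + 0.65·0.9059) ≈ 0.1070

0.1070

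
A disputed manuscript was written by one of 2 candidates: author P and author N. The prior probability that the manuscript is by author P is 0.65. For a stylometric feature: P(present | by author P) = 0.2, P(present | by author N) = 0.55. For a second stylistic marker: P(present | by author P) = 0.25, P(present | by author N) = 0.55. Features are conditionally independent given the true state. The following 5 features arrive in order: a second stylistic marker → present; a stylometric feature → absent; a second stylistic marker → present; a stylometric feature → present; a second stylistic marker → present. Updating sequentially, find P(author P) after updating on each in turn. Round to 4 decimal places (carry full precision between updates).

0.1013

After a second stylistic marker='present': P(author P) = 0.25·0.6500 / (0.25·0.6500 + 0.55·0.3500) ≈ 0.4577
After a stylometric feature='absent': P(author P) = 0.8·0.4577 / (0.8·0.4577 + 0.45·0.5423) ≈ 0.6001
After a second stylistic marker='present': P(author P) = 0.25·0.6001 / (0.25·0.6001 + 0.55·0.3999) ≈ 0.4055
After a stylometric feature='present': P(author P) = 0.2·0.4055 / (0.2·0.4055 + 0.55·0.5945) ≈ 0.1988
After a second stylistic marker='present': P(author P) = 0.25·0.1988 / (0.25·0.1988 + 0.55·0.8012) ≈ 0.1013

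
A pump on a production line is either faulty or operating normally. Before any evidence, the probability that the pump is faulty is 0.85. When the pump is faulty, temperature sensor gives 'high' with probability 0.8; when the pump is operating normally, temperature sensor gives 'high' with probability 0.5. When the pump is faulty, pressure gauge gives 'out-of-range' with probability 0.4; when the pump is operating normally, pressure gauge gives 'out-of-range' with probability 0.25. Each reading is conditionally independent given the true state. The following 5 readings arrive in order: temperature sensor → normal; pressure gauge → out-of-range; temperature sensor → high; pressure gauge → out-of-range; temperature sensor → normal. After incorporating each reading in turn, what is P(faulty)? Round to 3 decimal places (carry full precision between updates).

Apply Bayes' rule sequentially, carrying P(faulty) forward.
After temperature sensor='normal': P(faulty) = 0.2·0.8500 / (0.2·0.8500 + 0.5·0.1500) ≈ 0.6939
After pressure gauge='out-of-range': P(faulty) = 0.4·0.6939 / (0.4·0.6939 + 0.25·0.3061) ≈ 0.7839
After temperature sensor='high': P(faulty) = 0.8·0.7839 / (0.8·0.7839 + 0.5·0.2161) ≈ 0.8530
After pressure gauge='out-of-range': P(faulty) = 0.4·0.8530 / (0.4·0.8530 + 0.25·0.1470) ≈ 0.9028
After temperature sensor='normal': P(faulty) = 0.2·0.9028 / (0.2·0.9028 + 0.5·0.0972) ≈ 0.7879

0.788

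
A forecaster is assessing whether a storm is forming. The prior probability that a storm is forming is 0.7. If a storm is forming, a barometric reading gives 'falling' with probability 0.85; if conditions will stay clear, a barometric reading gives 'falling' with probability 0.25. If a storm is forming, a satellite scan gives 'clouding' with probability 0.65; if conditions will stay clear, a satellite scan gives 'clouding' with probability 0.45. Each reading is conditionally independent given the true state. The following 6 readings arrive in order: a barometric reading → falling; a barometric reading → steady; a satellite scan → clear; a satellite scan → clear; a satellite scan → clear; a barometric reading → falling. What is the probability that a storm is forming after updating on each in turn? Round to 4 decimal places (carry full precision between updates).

Each posterior becomes the prior for the next update.
After a barometric reading='falling': P(storm) = 0.85·0.7000 / (0.85·0.7000 + 0.25·0.3000) ≈ 0.8881
After a barometric reading='steady': P(storm) = 0.15·0.8881 / (0.15·0.8881 + 0.75·0.1119) ≈ 0.6134
After a satellite scan='clear': P(storm) = 0.35·0.6134 / (0.35·0.6134 + 0.55·0.3866) ≈ 0.5024
After a satellite scan='clear': P(storm) = 0.35·0.5024 / (0.35·0.5024 + 0.55·0.4976) ≈ 0.3912
After a satellite scan='clear': P(storm) = 0.35·0.3912 / (0.35·0.3912 + 0.55·0.6088) ≈ 0.2902
After a barometric reading='falling': P(storm) = 0.85·0.2902 / (0.85·0.2902 + 0.25·0.7098) ≈ 0.5816

0.5816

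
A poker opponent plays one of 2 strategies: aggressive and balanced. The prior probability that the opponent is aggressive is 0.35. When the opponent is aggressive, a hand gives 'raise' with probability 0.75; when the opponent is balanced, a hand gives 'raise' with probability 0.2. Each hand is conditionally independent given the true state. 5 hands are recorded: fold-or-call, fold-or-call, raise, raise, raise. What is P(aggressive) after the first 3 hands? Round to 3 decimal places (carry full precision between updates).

After 'fold-or-call': P(aggressive) = 0.25·0.3500 / (0.25·0.3500 + 0.8·0.6500) ≈ 0.1440
After 'fold-or-call': P(aggressive) = 0.25·0.1440 / (0.25·0.1440 + 0.8·0.8560) ≈ 0.0500
After 'raise': P(aggressive) = 0.75·0.0500 / (0.75·0.0500 + 0.2·0.9500) ≈ 0.1647

0.165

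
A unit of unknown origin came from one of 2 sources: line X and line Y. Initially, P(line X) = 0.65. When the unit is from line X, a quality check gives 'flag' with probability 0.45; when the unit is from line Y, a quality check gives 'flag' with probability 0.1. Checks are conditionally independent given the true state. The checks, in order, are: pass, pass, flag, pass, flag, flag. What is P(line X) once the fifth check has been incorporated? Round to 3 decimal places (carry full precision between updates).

After 'pass': P(line X) = 0.55·0.6500 / (0.55·0.6500 + 0.9·0.3500) ≈ 0.5316
After 'pass': P(line X) = 0.55·0.5316 / (0.55·0.5316 + 0.9·0.4684) ≈ 0.4095
After 'flag': P(line X) = 0.45·0.4095 / (0.45·0.4095 + 0.1·0.5905) ≈ 0.7573
After 'pass': P(line X) = 0.55·0.7573 / (0.55·0.7573 + 0.9·0.2427) ≈ 0.6560
After 'flag': P(line X) = 0.45·0.6560 / (0.45·0.6560 + 0.1·0.3440) ≈ 0.8956

0.896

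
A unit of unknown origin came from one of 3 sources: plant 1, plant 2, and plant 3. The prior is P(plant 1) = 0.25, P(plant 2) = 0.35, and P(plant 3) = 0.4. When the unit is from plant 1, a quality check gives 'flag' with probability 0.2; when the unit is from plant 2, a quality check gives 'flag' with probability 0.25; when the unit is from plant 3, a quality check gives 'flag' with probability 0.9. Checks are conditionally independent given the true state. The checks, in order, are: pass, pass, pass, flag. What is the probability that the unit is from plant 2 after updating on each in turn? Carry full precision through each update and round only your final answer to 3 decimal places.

0.587

After 'pass': normaliser = 0.8·0.2500 + 0.75·0.3500 + 0.1·0.4000; P(plant 1) ≈ 0.3980, P(plant 2) ≈ 0.5224, P(plant 3) ≈ 0.0796
After 'pass': normaliser = 0.8·0.3980 + 0.75·0.5224 + 0.1·0.0796; P(plant 1) ≈ 0.4434, P(plant 2) ≈ 0.5455, P(plant 3) ≈ 0.0111
After 'pass': normaliser = 0.8·0.4434 + 0.75·0.5455 + 0.1·0.0111; P(plant 1) ≈ 0.4637, P(plant 2) ≈ 0.5349, P(plant 3) ≈ 0.0014
After 'flag': normaliser = 0.2·0.4637 + 0.25·0.5349 + 0.9·0.0014; P(plant 1) ≈ 0.4072, P(plant 2) ≈ 0.5871, P(plant 3) ≈ 0.0057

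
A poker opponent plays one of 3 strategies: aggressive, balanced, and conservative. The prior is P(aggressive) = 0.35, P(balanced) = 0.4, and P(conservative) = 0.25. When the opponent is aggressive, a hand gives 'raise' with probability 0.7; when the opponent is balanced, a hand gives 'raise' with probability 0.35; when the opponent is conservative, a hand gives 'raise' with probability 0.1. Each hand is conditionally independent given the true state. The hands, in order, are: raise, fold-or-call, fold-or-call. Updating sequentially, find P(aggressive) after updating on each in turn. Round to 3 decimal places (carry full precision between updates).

After 'raise': normaliser = 0.7·0.3500 + 0.35·0.4000 + 0.1·0.2500; P(aggressive) ≈ 0.5976, P(balanced) ≈ 0.3415, P(conservative) ≈ 0.0610
After 'fold-or-call': normaliser = 0.3·0.5976 + 0.65·0.3415 + 0.9·0.0610; P(aggressive) ≈ 0.3930, P(balanced) ≈ 0.4866, P(conservative) ≈ 0.1203
After 'fold-or-call': normaliser = 0.3·0.3930 + 0.65·0.4866 + 0.9·0.1203; P(aggressive) ≈ 0.2173, P(balanced) ≈ 0.5830, P(conservative) ≈ 0.1996

0.217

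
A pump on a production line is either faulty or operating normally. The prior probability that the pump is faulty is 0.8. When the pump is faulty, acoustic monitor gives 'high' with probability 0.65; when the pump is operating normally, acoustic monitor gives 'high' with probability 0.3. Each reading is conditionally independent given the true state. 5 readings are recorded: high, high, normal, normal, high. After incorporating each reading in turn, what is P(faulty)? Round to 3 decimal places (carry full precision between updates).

0.910

After 'high': P(faulty) = 0.65·0.8000 / (0.65·0.8000 + 0.3·0.2000) ≈ 0.8966
After 'high': P(faulty) = 0.65·0.8966 / (0.65·0.8966 + 0.3·0.1034) ≈ 0.9494
After 'normal': P(faulty) = 0.35·0.9494 / (0.35·0.9494 + 0.7·0.0506) ≈ 0.9037
After 'normal': P(faulty) = 0.35·0.9037 / (0.35·0.9037 + 0.7·0.0963) ≈ 0.8244
After 'high': P(faulty) = 0.65·0.8244 / (0.65·0.8244 + 0.3·0.1756) ≈ 0.9105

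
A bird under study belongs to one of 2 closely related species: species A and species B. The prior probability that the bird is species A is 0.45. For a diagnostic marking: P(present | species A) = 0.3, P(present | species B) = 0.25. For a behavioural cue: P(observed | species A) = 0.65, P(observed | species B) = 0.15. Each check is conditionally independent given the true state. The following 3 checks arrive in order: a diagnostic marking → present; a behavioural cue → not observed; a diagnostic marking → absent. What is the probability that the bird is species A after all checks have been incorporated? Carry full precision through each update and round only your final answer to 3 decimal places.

Apply Bayes' rule sequentially, carrying P(species A) forward.
After a diagnostic marking='present': P(species A) = 0.3·0.4500 / (0.3·0.4500 + 0.25·0.5500) ≈ 0.4954
After a behavioural cue='not observed': P(species A) = 0.35·0.4954 / (0.35·0.4954 + 0.85·0.5046) ≈ 0.2879
After a diagnostic marking='absent': P(species A) = 0.7·0.2879 / (0.7·0.2879 + 0.75·0.7121) ≈ 0.2740

0.274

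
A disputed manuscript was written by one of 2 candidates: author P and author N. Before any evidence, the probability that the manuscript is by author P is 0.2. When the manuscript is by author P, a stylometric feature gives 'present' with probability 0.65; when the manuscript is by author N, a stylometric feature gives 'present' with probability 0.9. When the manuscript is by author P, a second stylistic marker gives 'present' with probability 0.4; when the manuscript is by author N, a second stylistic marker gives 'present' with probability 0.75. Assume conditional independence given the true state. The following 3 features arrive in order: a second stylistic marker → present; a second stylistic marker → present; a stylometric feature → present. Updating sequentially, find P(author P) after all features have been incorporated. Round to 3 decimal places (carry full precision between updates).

0.049

Apply Bayes' rule sequentially, carrying P(author P) forward.
After a second stylistic marker='present': P(author P) = 0.4·0.2000 / (0.4·0.2000 + 0.75·0.8000) ≈ 0.1176
After a second stylistic marker='present': P(author P) = 0.4·0.1176 / (0.4·0.1176 + 0.75·0.8824) ≈ 0.0664
After a stylometric feature='present': P(author P) = 0.65·0.0664 / (0.65·0.0664 + 0.9·0.9336) ≈ 0.0488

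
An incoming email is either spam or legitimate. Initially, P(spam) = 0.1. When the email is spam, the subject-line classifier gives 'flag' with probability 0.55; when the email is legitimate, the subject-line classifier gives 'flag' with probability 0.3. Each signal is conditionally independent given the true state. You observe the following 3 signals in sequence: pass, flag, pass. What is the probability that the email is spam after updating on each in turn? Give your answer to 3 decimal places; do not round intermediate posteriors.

0.078

After 'pass': P(spam) = 0.45·0.1000 / (0.45·0.1000 + 0.7·0.9000) ≈ 0.0667
After 'flag': P(spam) = 0.55·0.0667 / (0.55·0.0667 + 0.3·0.9333) ≈ 0.1158
After 'pass': P(spam) = 0.45·0.1158 / (0.45·0.1158 + 0.7·0.8842) ≈ 0.0776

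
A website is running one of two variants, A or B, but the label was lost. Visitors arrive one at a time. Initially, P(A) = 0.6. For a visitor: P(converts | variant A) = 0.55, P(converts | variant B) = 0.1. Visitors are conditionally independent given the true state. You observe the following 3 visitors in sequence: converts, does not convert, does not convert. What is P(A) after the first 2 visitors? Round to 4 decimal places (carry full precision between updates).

After 'converts': P(A) = 0.55·0.6000 / (0.55·0.6000 + 0.1·0.4000) ≈ 0.8919
After 'does not convert': P(A) = 0.45·0.8919 / (0.45·0.8919 + 0.9·0.1081) ≈ 0.8049

0.8049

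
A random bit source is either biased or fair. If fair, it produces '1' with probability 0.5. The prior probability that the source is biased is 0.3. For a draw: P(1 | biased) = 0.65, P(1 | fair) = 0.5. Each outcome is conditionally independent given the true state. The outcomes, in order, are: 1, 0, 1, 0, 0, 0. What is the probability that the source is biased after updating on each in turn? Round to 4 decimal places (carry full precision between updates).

0.1481

After '1': P(biased) = 0.65·0.3000 / (0.65·0.3000 + 0.5·0.7000) ≈ 0.3578
After '0': P(biased) = 0.35·0.3578 / (0.35·0.3578 + 0.5·0.6422) ≈ 0.2806
After '1': P(biased) = 0.65·0.2806 / (0.65·0.2806 + 0.5·0.7194) ≈ 0.3364
After '0': P(biased) = 0.35·0.3364 / (0.35·0.3364 + 0.5·0.6636) ≈ 0.2619
After '0': P(biased) = 0.35·0.2619 / (0.35·0.2619 + 0.5·0.7381) ≈ 0.1990
After '0': P(biased) = 0.35·0.1990 / (0.35·0.1990 + 0.5·0.8010) ≈ 0.1481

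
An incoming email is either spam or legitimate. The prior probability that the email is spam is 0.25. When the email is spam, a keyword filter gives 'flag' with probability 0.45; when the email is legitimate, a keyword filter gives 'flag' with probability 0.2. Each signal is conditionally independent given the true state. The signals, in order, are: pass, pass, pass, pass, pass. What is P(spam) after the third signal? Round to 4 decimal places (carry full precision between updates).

Apply Bayes' rule sequentially, carrying P(spam) forward.
After 'pass': P(spam) = 0.55·0.2500 / (0.55·0.2500 + 0.8·0.7500) ≈ 0.1864
After 'pass': P(spam) = 0.55·0.1864 / (0.55·0.1864 + 0.8·0.8136) ≈ 0.1361
After 'pass': P(spam) = 0.55·0.1361 / (0.55·0.1361 + 0.8·0.8639) ≈ 0.0977

0.0977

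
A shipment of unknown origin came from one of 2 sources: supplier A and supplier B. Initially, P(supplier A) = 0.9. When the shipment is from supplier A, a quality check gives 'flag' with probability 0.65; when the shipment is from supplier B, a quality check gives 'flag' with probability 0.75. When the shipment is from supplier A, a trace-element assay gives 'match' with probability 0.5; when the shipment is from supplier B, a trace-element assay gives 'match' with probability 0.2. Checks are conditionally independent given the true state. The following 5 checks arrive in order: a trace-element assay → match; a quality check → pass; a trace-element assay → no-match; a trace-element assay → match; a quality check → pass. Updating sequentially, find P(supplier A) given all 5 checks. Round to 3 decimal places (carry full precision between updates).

After a trace-element assay='match': P(supplier A) = 0.5·0.9000 / (0.5·0.9000 + 0.2·0.1000) ≈ 0.9574
After a quality check='pass': P(supplier A) = 0.35·0.9574 / (0.35·0.9574 + 0.25·0.0426) ≈ 0.9692
After a trace-element assay='no-match': P(supplier A) = 0.5·0.9692 / (0.5·0.9692 + 0.8·0.0308) ≈ 0.9517
After a trace-element assay='match': P(supplier A) = 0.5·0.9517 / (0.5·0.9517 + 0.2·0.0483) ≈ 0.9801
After a quality check='pass': P(supplier A) = 0.35·0.9801 / (0.35·0.9801 + 0.25·0.0199) ≈ 0.9857

0.986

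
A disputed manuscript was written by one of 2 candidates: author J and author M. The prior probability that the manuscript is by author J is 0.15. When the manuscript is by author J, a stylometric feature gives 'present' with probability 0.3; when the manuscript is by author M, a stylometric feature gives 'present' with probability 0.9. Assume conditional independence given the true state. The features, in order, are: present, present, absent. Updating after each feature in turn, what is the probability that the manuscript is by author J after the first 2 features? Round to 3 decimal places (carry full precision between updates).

0.019

After 'present': P(author J) = 0.3·0.1500 / (0.3·0.1500 + 0.9·0.8500) ≈ 0.0556
After 'present': P(author J) = 0.3·0.0556 / (0.3·0.0556 + 0.9·0.9444) ≈ 0.0192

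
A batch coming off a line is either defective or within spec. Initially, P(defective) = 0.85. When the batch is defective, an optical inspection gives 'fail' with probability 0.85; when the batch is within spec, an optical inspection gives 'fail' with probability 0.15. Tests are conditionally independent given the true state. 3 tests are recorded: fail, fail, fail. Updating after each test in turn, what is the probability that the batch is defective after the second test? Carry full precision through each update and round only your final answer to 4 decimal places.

0.9945

After 'fail': P(defective) = 0.85·0.8500 / (0.85·0.8500 + 0.15·0.1500) ≈ 0.9698
After 'fail': P(defective) = 0.85·0.9698 / (0.85·0.9698 + 0.15·0.0302) ≈ 0.9945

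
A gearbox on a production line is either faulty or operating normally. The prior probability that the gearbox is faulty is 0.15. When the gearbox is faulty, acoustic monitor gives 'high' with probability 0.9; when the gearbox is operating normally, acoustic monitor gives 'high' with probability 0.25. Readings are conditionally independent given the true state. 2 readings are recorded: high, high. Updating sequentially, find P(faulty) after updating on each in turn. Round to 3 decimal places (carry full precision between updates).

0.696

After 'high': P(faulty) = 0.9·0.1500 / (0.9·0.1500 + 0.25·0.8500) ≈ 0.3885
After 'high': P(faulty) = 0.9·0.3885 / (0.9·0.3885 + 0.25·0.6115) ≈ 0.6958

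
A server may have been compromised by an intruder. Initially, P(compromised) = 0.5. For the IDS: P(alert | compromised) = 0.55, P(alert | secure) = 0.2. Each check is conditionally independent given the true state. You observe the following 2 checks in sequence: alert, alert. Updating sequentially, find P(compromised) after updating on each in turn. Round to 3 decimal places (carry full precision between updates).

Each posterior becomes the prior for the next update.
After 'alert': P(compromised) = 0.55·0.5000 / (0.55·0.5000 + 0.2·0.5000) ≈ 0.7333
After 'alert': P(compromised) = 0.55·0.7333 / (0.55·0.7333 + 0.2·0.2667) ≈ 0.8832

0.883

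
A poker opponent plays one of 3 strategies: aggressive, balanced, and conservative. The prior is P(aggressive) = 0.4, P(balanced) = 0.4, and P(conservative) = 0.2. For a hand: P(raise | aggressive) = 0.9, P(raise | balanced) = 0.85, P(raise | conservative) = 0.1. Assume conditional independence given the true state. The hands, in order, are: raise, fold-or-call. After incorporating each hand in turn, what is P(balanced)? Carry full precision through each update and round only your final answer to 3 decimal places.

After 'raise': normaliser = 0.9·0.4000 + 0.85·0.4000 + 0.1·0.2000; P(aggressive) ≈ 0.5000, P(balanced) ≈ 0.4722, P(conservative) ≈ 0.0278
After 'fold-or-call': normaliser = 0.1·0.5000 + 0.15·0.4722 + 0.9·0.0278; P(aggressive) ≈ 0.3429, P(balanced) ≈ 0.4857, P(conservative) ≈ 0.1714

0.486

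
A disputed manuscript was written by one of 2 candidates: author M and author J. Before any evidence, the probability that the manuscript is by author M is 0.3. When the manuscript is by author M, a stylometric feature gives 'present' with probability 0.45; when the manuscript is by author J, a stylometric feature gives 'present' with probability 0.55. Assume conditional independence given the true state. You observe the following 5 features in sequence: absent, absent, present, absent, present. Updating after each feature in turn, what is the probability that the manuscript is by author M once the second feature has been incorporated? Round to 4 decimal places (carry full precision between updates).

Apply Bayes' rule sequentially, carrying P(author M) forward.
After 'absent': P(author M) = 0.55·0.3000 / (0.55·0.3000 + 0.45·0.7000) ≈ 0.3438
After 'absent': P(author M) = 0.55·0.3438 / (0.55·0.3438 + 0.45·0.6562) ≈ 0.3903

0.3903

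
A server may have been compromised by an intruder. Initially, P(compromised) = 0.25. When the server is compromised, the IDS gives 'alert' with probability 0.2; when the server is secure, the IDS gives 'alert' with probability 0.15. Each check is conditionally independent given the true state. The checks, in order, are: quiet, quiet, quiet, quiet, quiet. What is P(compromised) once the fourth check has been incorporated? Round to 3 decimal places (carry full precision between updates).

After 'quiet': P(compromised) = 0.8·0.2500 / (0.8·0.2500 + 0.85·0.7500) ≈ 0.2388
After 'quiet': P(compromised) = 0.8·0.2388 / (0.8·0.2388 + 0.85·0.7612) ≈ 0.2280
After 'quiet': P(compromised) = 0.8·0.2280 / (0.8·0.2280 + 0.85·0.7720) ≈ 0.2175
After 'quiet': P(compromised) = 0.8·0.2175 / (0.8·0.2175 + 0.85·0.7825) ≈ 0.2073

0.207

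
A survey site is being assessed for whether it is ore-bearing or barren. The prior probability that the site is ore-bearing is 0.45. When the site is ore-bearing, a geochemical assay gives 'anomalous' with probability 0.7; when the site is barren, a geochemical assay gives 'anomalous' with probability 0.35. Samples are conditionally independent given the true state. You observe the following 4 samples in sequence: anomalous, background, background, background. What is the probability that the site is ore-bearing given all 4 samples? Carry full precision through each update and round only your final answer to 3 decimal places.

After 'anomalous': P(ore) = 0.7·0.4500 / (0.7·0.4500 + 0.35·0.5500) ≈ 0.6207
After 'background': P(ore) = 0.3·0.6207 / (0.3·0.6207 + 0.65·0.3793) ≈ 0.4303
After 'background': P(ore) = 0.3·0.4303 / (0.3·0.4303 + 0.65·0.5697) ≈ 0.2585
After 'background': P(ore) = 0.3·0.2585 / (0.3·0.2585 + 0.65·0.7415) ≈ 0.1386

0.139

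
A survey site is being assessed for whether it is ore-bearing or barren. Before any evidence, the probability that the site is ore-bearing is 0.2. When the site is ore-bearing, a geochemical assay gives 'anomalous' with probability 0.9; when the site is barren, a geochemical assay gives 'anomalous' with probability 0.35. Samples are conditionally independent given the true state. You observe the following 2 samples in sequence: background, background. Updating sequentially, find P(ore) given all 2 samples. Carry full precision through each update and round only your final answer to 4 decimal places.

After 'background': P(ore) = 0.1·0.2000 / (0.1·0.2000 + 0.65·0.8000) ≈ 0.0370
After 'background': P(ore) = 0.1·0.0370 / (0.1·0.0370 + 0.65·0.9630) ≈ 0.0059

0.0059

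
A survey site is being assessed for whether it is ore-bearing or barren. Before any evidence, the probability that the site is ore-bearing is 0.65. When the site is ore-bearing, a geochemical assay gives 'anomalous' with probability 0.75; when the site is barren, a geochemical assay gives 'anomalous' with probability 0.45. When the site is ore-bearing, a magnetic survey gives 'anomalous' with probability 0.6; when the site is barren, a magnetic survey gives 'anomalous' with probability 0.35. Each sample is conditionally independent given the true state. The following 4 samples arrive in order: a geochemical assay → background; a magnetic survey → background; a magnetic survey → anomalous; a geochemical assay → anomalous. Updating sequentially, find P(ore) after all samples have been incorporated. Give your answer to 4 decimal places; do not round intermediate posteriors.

0.5975

Apply Bayes' rule sequentially, carrying P(ore) forward.
After a geochemical assay='background': P(ore) = 0.25·0.6500 / (0.25·0.6500 + 0.55·0.3500) ≈ 0.4577
After a magnetic survey='background': P(ore) = 0.4·0.4577 / (0.4·0.4577 + 0.65·0.5423) ≈ 0.3419
After a magnetic survey='anomalous': P(ore) = 0.6·0.3419 / (0.6·0.3419 + 0.35·0.6581) ≈ 0.4711
After a geochemical assay='anomalous': P(ore) = 0.75·0.4711 / (0.75·0.4711 + 0.45·0.5289) ≈ 0.5975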